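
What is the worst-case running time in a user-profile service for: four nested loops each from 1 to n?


Reasoning: four levels of nesting
Complexity: O(n^4)

O(n^4)


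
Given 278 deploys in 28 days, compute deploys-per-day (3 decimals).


Formula: deployments per day = releases / days
= 278 / 28
= 9.929 deploys/day
(equivalently, 69.5 deploys/week)

9.929 deploys/day


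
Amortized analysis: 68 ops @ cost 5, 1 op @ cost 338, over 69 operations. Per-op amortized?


Formula: Amortized cost = Total cost / Operations
Total cost = (68 * 5) + (1 * 338)
Total cost = 340 + 338 = 678
Amortized = 678 / 69 = 9.8261

9.8261


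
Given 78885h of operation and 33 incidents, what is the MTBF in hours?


Formula: MTBF = Total operating time / Number of failures
MTBF = 78885 / 33
MTBF = 2390.45 hours

2390.45 hours


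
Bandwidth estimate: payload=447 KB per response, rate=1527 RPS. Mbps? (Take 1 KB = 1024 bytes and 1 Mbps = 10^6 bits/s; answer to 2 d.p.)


Formula: Mbps = payload_bytes * RPS * 8 / 1e6
Payload per request = 447 KB = 447 * 1024 = 457728 bytes
Total bytes/sec = 457728 * 1527 = 698950656
Total bits/sec = 698950656 * 8 = 5591605248
Mbps = 5591605248 / 1e6 = 5591.61

5591.61 Mbps


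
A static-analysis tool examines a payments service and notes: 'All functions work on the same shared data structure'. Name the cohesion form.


Reasoning: Functions share data
Type: Communicational cohesion

Communicational cohesion


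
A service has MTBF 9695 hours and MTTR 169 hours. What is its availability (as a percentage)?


Availability = MTBF / (MTBF + MTTR)
Availability = 9695 / (9695 + 169)
Availability = 9695 / 9864
Availability = 98.2867%

98.2867%


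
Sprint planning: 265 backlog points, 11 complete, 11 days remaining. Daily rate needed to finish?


Formula: Required rate = Remaining points / Days left
Remaining = 265 - 11 = 254 points
Required rate = 254 / 11 = 23.09 points/day

23.09 points/day


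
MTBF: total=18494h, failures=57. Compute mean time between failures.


Formula: MTBF = Total operating time / Number of failures
MTBF = 18494 / 57
MTBF = 324.46 hours

324.46 hours


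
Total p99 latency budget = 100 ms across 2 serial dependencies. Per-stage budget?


Formula: per_stage = total_budget / stages
per_stage = 100 / 2
per_stage = 50.0 ms

50.0 ms


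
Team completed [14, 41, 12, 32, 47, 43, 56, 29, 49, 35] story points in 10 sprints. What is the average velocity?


Formula: Avg velocity = Total points / Number of sprints
Points: [14, 41, 12, 32, 47, 43, 56, 29, 49, 35]
Sum = 14 + 41 + 12 + 32 + 47 + 43 + 56 + 29 + 49 + 35 = 358
Avg velocity = 358 / 10 = 35.8 points/sprint

35.8 points/sprint


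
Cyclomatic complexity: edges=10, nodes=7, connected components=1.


Formula: V(G) = E - N + 2P
V(G) = 10 - 7 + 2*1
V(G) = 3 + 2
V(G) = 5

5


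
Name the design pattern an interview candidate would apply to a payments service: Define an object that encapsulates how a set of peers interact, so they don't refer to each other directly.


This matches the Mediator pattern

Mediator


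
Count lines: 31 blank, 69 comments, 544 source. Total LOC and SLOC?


Total LOC = blank + comment + code
Total LOC = 31 + 69 + 544 = 644
SLOC (source only) = code = 544

Total LOC: 644, SLOC: 544


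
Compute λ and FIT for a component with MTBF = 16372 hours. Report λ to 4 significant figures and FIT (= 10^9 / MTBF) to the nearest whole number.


Formula: λ = 1 / MTBF; FIT = λ × 1e9 = 1e9 / MTBF
λ = 1 / 16372 ≈ 6.108e-05 failures/hour
FIT = 1e9 / 16372 ≈ 61080 failures per 1e9 hours (nearest whole number)

λ = 6.108e-05 /h, FIT = 61080


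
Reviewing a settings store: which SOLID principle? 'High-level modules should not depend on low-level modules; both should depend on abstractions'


This describes the Dependency Inversion Principle (DIP)

Dependency Inversion Principle (DIP)


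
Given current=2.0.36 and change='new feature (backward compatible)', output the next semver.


Current: 2.0.36
Change category: 'new feature (backward compatible)' → minor bump
SemVer rule: minor bump → increment MINOR, reset PATCH to 0 (MAJOR unchanged)
New: 2.1.0

2.1.0


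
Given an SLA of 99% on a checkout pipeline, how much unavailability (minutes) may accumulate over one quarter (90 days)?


Formula: allowed downtime = period * (100 - SLA) / 100
Period (quarter (90 days)) = 129600 minutes
Unavailability fraction = (100 - 99.0) / 100
Allowed downtime = 129600 * (100 - 99.0) / 100
Allowed downtime = 1296.0 minutes

1296.0 minutes


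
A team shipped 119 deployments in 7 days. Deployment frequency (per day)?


Formula: deployments per day = releases / days
= 119 / 7
= 17.0 deploys/day
(equivalently, 119.0 deploys/week)

17.0 deploys/day


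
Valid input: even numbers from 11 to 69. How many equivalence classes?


Constraint: even integers in [11, 69]
Class 1: x < 11 — out-of-range invalid
Class 2: x in [11,69] but odd — wrong type invalid
Class 3: x in [11,69] and even — valid
Class 4: x > 69 — out-of-range invalid
Total equivalence classes: 4

4 equivalence classes


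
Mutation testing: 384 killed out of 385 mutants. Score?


Mutation score = killed / total * 100
Mutation score = 384 / 385 * 100
Mutation score = 99.74%

99.74%


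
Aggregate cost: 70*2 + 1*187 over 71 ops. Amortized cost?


Formula: Amortized cost = Total cost / Operations
Total cost = (70 * 2) + (1 * 187)
Total cost = 140 + 187 = 327
Amortized = 327 / 71 = 4.6056

4.6056


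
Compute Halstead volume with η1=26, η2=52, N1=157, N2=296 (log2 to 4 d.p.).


Formula: V = N * log2(η), where N = N1 + N2 and η = η1 + η2
η = 26 + 52 = 78
N = 157 + 296 = 453
log2(78) ≈ 6.2854
V = 453 * 6.2854 = 2847.29

2847.29


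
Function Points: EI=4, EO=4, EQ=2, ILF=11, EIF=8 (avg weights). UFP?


UFP = EI*4 + EO*5 + EQ*4 + ILF*10 + EIF*7
UFP = 4*4 + 4*5 + 2*4 + 11*10 + 8*7
UFP = 16 + 20 + 8 + 110 + 56
UFP = 210

210


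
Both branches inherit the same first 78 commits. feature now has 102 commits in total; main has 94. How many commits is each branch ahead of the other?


Common ancestor: commit #78
feature commits after divergence: 102 - 78 = 24
main commits after divergence: 94 - 78 = 16
feature is 24 commits ahead of main
main is 16 commits ahead of feature

feature ahead: 24, main ahead: 16


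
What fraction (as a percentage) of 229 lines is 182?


Coverage = covered / total * 100
Coverage = 182 / 229 * 100
Coverage = 79.48%

79.48%


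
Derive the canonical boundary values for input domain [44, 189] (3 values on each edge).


Range: [44, 189]
Boundaries: just below min, min, min+1, max-1, max, just above max
Values: [43, 44, 45, 188, 189, 190]

[43, 44, 45, 188, 189, 190]


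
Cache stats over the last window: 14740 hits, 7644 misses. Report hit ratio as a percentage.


Formula: hit rate = hits / (hits + misses) * 100
hit rate = 14740 / (14740 + 7644) * 100
hit rate = 14740 / 22384 * 100
hit rate = 65.85%

65.85%


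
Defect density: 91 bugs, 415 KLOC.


Defect density = defects / KLOC
Defect density = 91 / 415
Defect density = 0.219 defects/KLOC

0.219 defects/KLOC


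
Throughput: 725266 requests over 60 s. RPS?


Formula: throughput = requests / seconds
throughput = 725266 / 60
throughput = 12087.77 requests/second

12087.77 requests/second


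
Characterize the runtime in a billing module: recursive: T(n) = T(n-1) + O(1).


Reasoning: linear recursion with constant work per frame
Complexity: O(n)

O(n)


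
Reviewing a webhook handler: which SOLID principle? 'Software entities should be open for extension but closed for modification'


This describes the Open/Closed Principle (OCP)

Open/Closed Principle (OCP)


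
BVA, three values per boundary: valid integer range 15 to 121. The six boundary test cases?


Range: [15, 121]
Boundaries: just below min, min, min+1, max-1, max, just above max
Values: [14, 15, 16, 120, 121, 122]

[14, 15, 16, 120, 121, 122]


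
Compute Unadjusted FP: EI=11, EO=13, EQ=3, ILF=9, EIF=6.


UFP = EI*4 + EO*5 + EQ*4 + ILF*10 + EIF*7
UFP = 11*4 + 13*5 + 3*4 + 9*10 + 6*7
UFP = 44 + 65 + 12 + 90 + 42
UFP = 253

253


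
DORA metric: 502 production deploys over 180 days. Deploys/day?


Formula: deployments per day = releases / days
= 502 / 180
= 2.789 deploys/day
(equivalently, 19.52 deploys/week)

2.789 deploys/day


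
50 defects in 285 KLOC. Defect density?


Defect density = defects / KLOC
Defect density = 50 / 285
Defect density = 0.175 defects/KLOC

0.175 defects/KLOC


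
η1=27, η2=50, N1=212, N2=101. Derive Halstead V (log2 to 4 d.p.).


Formula: V = N * log2(η), where N = N1 + N2 and η = η1 + η2
η = 27 + 50 = 77
N = 212 + 101 = 313
log2(77) ≈ 6.2668
V = 313 * 6.2668 = 1961.51

1961.51


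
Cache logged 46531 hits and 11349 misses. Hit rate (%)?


Formula: hit rate = hits / (hits + misses) * 100
hit rate = 46531 / (46531 + 11349) * 100
hit rate = 46531 / 57880 * 100
hit rate = 80.39%

80.39%


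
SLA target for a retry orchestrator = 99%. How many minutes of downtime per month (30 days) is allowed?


Formula: allowed downtime = period * (100 - SLA) / 100
Period (month (30 days)) = 43200 minutes
Unavailability fraction = (100 - 99.0) / 100
Allowed downtime = 43200 * (100 - 99.0) / 100
Allowed downtime = 432.0 minutes

432.0 minutes


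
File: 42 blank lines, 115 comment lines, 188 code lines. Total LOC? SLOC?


Total LOC = blank + comment + code
Total LOC = 42 + 115 + 188 = 345
SLOC (source only) = code = 188

Total LOC: 345, SLOC: 188


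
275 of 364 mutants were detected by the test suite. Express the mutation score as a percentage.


Mutation score = killed / total * 100
Mutation score = 275 / 364 * 100
Mutation score = 75.55%

75.55%


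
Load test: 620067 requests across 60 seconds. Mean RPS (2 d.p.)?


Formula: throughput = requests / seconds
throughput = 620067 / 60
throughput = 10334.45 requests/second

10334.45 requests/second


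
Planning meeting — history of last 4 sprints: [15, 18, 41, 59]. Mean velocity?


Formula: Avg velocity = Total points / Number of sprints
Points: [15, 18, 41, 59]
Sum = 15 + 18 + 41 + 59 = 133
Avg velocity = 133 / 4 = 33.25 points/sprint

33.25 points/sprint


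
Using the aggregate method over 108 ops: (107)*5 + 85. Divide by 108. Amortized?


Formula: Amortized cost = Total cost / Operations
Total cost = (107 * 5) + (1 * 85)
Total cost = 535 + 85 = 620
Amortized = 620 / 108 = 5.7407

5.7407


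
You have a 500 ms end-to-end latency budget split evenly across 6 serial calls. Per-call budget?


Formula: per_stage = total_budget / stages
per_stage = 500 / 6
per_stage = 83.33 ms

83.33 ms


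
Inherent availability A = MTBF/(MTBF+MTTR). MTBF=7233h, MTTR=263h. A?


Availability = MTBF / (MTBF + MTTR)
Availability = 7233 / (7233 + 263)
Availability = 7233 / 7496
Availability = 96.4915%

96.4915%


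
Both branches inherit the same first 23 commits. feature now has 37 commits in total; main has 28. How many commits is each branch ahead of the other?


Common ancestor: commit #23
feature commits after divergence: 37 - 23 = 14
main commits after divergence: 28 - 23 = 5
feature is 14 commits ahead of main
main is 5 commits ahead of feature

feature ahead: 14, main ahead: 5


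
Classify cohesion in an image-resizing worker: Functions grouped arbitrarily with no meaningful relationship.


Reasoning: Worst: random grouping
Type: Coincidental cohesion

Coincidental cohesion


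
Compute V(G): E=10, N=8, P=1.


Formula: V(G) = E - N + 2P
V(G) = 10 - 8 + 2*1
V(G) = 2 + 2
V(G) = 4

4


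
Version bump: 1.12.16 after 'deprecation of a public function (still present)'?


Current: 1.12.16
Change category: 'deprecation of a public function (still present)' → minor bump
SemVer rule: minor bump → increment MINOR, reset PATCH to 0 (MAJOR unchanged)
New: 1.13.0

1.13.0


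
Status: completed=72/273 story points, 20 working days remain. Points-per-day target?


Formula: Required rate = Remaining points / Days left
Remaining = 273 - 72 = 201 points
Required rate = 201 / 20 = 10.05 points/day

10.05 points/day


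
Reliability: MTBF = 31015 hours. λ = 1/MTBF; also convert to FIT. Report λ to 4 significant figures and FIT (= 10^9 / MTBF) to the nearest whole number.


Formula: λ = 1 / MTBF; FIT = λ × 1e9 = 1e9 / MTBF
λ = 1 / 31015 ≈ 3.224e-05 failures/hour
FIT = 1e9 / 31015 ≈ 32242 failures per 1e9 hours (nearest whole number)

λ = 3.224e-05 /h, FIT = 32242


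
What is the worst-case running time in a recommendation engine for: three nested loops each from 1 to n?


Reasoning: three levels of nesting over n
Complexity: O(n^3)

O(n^3)


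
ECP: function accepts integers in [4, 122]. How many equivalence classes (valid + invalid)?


Valid range: [4, 122]
Class 1: x < 4 — invalid
Class 2: 4 ≤ x ≤ 122 — valid
Class 3: x > 122 — invalid
Total equivalence classes: 3

3 equivalence classes


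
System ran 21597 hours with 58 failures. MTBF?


Formula: MTBF = Total operating time / Number of failures
MTBF = 21597 / 58
MTBF = 372.36 hours

372.36 hours


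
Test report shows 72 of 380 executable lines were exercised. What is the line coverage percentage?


Coverage = covered / total * 100
Coverage = 72 / 380 * 100
Coverage = 18.95%

18.95%


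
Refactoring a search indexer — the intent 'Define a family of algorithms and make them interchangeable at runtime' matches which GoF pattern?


This matches the Strategy pattern

Strategy


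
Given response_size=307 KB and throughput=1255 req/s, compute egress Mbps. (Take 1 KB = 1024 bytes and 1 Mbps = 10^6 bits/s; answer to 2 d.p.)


Formula: Mbps = payload_bytes * RPS * 8 / 1e6
Payload per request = 307 KB = 307 * 1024 = 314368 bytes
Total bytes/sec = 314368 * 1255 = 394531840
Total bits/sec = 394531840 * 8 = 3156254720
Mbps = 3156254720 / 1e6 = 3156.25

3156.25 Mbps


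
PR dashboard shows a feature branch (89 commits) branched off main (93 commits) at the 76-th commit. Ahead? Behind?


Common ancestor: commit #76
feature commits after divergence: 89 - 76 = 13
main commits after divergence: 93 - 76 = 17
feature is 13 commits ahead of main
main is 17 commits ahead of feature

feature ahead: 13, main ahead: 17


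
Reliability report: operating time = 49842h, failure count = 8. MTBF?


Formula: MTBF = Total operating time / Number of failures
MTBF = 49842 / 8
MTBF = 6230.25 hours

6230.25 hours


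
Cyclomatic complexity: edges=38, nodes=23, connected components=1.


Formula: V(G) = E - N + 2P
V(G) = 38 - 23 + 2*1
V(G) = 15 + 2
V(G) = 17

17


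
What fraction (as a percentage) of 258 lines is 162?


Coverage = covered / total * 100
Coverage = 162 / 258 * 100
Coverage = 62.79%

62.79%


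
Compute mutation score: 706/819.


Mutation score = killed / total * 100
Mutation score = 706 / 819 * 100
Mutation score = 86.2%

86.2%


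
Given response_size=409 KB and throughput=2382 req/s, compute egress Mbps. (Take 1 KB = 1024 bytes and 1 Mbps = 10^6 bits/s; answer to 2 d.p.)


Formula: Mbps = payload_bytes * RPS * 8 / 1e6
Payload per request = 409 KB = 409 * 1024 = 418816 bytes
Total bytes/sec = 418816 * 2382 = 997619712
Total bits/sec = 997619712 * 8 = 7980957696
Mbps = 7980957696 / 1e6 = 7980.96

7980.96 Mbps


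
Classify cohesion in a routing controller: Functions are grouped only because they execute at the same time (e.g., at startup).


Reasoning: Related by timing only
Type: Temporal cohesion

Temporal cohesion


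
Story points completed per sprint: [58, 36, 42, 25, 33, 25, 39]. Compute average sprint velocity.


Formula: Avg velocity = Total points / Number of sprints
Points: [58, 36, 42, 25, 33, 25, 39]
Sum = 58 + 36 + 42 + 25 + 33 + 25 + 39 = 258
Avg velocity = 258 / 7 = 36.86 points/sprint

36.86 points/sprint


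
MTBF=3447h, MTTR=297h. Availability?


Availability = MTBF / (MTBF + MTTR)
Availability = 3447 / (3447 + 297)
Availability = 3447 / 3744
Availability = 92.0673%

92.0673%


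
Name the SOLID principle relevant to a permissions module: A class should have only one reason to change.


This describes the Single Responsibility Principle (SRP)

Single Responsibility Principle (SRP)


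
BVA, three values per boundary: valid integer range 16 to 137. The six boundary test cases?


Range: [16, 137]
Boundaries: just below min, min, min+1, max-1, max, just above max
Values: [15, 16, 17, 136, 137, 138]

[15, 16, 17, 136, 137, 138]


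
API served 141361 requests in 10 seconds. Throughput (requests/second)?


Formula: throughput = requests / seconds
throughput = 141361 / 10
throughput = 14136.1 requests/second

14136.1 requests/second


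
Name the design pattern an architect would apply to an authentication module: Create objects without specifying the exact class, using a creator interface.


This matches the Factory Method pattern

Factory Method


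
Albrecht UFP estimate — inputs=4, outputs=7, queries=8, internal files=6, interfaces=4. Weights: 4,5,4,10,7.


UFP = EI*4 + EO*5 + EQ*4 + ILF*10 + EIF*7
UFP = 4*4 + 7*5 + 8*4 + 6*10 + 4*7
UFP = 16 + 35 + 32 + 60 + 28
UFP = 171

171


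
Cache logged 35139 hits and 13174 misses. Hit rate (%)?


Formula: hit rate = hits / (hits + misses) * 100
hit rate = 35139 / (35139 + 13174) * 100
hit rate = 35139 / 48313 * 100
hit rate = 72.73%

72.73%


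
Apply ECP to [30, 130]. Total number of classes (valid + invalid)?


Valid range: [30, 130]
Class 1: x < 30 — invalid
Class 2: 30 ≤ x ≤ 130 — valid
Class 3: x > 130 — invalid
Total equivalence classes: 3

3 equivalence classes


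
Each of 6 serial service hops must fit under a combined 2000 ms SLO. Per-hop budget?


Formula: per_stage = total_budget / stages
per_stage = 2000 / 6
per_stage = 333.33 ms

333.33 ms


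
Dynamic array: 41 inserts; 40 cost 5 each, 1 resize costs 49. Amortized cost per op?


Formula: Amortized cost = Total cost / Operations
Total cost = (40 * 5) + (1 * 49)
Total cost = 200 + 49 = 249
Amortized = 249 / 41 = 6.0732

6.0732


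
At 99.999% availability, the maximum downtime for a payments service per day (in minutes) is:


Formula: allowed downtime = period * (100 - SLA) / 100
Period (day) = 1440 minutes
Unavailability fraction = (100 - 99.999) / 100
Allowed downtime = 1440 * (100 - 99.999) / 100
Allowed downtime = 0.0144 minutes

0.0144 minutes


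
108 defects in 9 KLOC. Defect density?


Defect density = defects / KLOC
Defect density = 108 / 9
Defect density = 12.0 defects/KLOC

12.0 defects/KLOC


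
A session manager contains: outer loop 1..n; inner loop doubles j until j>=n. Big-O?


Reasoning: linear outer times logarithmic inner
Complexity: O(n log n)

O(n log n)


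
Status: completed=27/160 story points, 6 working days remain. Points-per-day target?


Formula: Required rate = Remaining points / Days left
Remaining = 160 - 27 = 133 points
Required rate = 133 / 6 = 22.17 points/day

22.17 points/day


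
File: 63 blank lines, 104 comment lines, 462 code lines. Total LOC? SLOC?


Total LOC = blank + comment + code
Total LOC = 63 + 104 + 462 = 629
SLOC (source only) = code = 462

Total LOC: 629, SLOC: 462


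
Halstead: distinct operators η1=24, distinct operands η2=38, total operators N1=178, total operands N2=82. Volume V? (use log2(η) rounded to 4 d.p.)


Formula: V = N * log2(η), where N = N1 + N2 and η = η1 + η2
η = 24 + 38 = 62
N = 178 + 82 = 260
log2(62) ≈ 5.9542
V = 260 * 5.9542 = 1548.09

1548.09


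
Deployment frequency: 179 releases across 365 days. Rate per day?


Formula: deployments per day = releases / days
= 179 / 365
= 0.49 deploys/day
(equivalently, 3.43 deploys/week)

0.49 deploys/day


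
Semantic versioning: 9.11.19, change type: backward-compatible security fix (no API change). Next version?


Current: 9.11.19
Change category: 'backward-compatible security fix (no API change)' → patch bump
SemVer rule: patch bump → increment PATCH (MAJOR and MINOR unchanged)
New: 9.11.20

9.11.20


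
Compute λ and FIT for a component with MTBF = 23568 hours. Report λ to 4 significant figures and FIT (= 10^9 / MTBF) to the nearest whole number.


Formula: λ = 1 / MTBF; FIT = λ × 1e9 = 1e9 / MTBF
λ = 1 / 23568 ≈ 4.243e-05 failures/hour
FIT = 1e9 / 23568 ≈ 42430 failures per 1e9 hours (nearest whole number)

λ = 4.243e-05 /h, FIT = 42430


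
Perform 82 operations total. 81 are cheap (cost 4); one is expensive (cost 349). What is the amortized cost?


Formula: Amortized cost = Total cost / Operations
Total cost = (81 * 4) + (1 * 349)
Total cost = 324 + 349 = 673
Amortized = 673 / 82 = 8.2073

8.2073


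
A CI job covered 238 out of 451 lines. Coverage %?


Coverage = covered / total * 100
Coverage = 238 / 451 * 100
Coverage = 52.77%

52.77%


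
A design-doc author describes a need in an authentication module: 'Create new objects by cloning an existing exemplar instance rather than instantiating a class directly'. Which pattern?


This matches the Prototype pattern

Prototype


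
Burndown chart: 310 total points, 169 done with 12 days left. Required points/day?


Formula: Required rate = Remaining points / Days left
Remaining = 310 - 169 = 141 points
Required rate = 141 / 12 = 11.75 points/day

11.75 points/day


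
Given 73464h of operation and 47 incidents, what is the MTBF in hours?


Formula: MTBF = Total operating time / Number of failures
MTBF = 73464 / 47
MTBF = 1563.06 hours

1563.06 hours


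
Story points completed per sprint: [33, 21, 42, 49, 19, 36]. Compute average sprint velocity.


Formula: Avg velocity = Total points / Number of sprints
Points: [33, 21, 42, 49, 19, 36]
Sum = 33 + 21 + 42 + 49 + 19 + 36 = 200
Avg velocity = 200 / 6 = 33.33 points/sprint

33.33 points/sprint


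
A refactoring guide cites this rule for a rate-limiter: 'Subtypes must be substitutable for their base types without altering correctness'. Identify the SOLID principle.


This describes the Liskov Substitution Principle (LSP)

Liskov Substitution Principle (LSP)


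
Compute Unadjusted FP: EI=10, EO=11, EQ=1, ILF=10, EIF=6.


UFP = EI*4 + EO*5 + EQ*4 + ILF*10 + EIF*7
UFP = 10*4 + 11*5 + 1*4 + 10*10 + 6*7
UFP = 40 + 55 + 4 + 100 + 42
UFP = 241

241


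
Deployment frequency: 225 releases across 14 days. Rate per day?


Formula: deployments per day = releases / days
= 225 / 14
= 16.071 deploys/day
(equivalently, 112.5 deploys/week)

16.071 deploys/day


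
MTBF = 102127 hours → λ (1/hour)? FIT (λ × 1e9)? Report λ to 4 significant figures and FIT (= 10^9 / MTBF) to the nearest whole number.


Formula: λ = 1 / MTBF; FIT = λ × 1e9 = 1e9 / MTBF
λ = 1 / 102127 ≈ 9.792e-06 failures/hour
FIT = 1e9 / 102127 ≈ 9792 failures per 1e9 hours (nearest whole number)

λ = 9.792e-06 /h, FIT = 9792


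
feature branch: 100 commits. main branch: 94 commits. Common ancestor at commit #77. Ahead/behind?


Common ancestor: commit #77
feature commits after divergence: 100 - 77 = 23
main commits after divergence: 94 - 77 = 17
feature is 23 commits ahead of main
main is 17 commits ahead of feature

feature ahead: 23, main ahead: 17


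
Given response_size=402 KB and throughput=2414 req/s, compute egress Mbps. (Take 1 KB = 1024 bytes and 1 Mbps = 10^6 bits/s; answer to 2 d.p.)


Formula: Mbps = payload_bytes * RPS * 8 / 1e6
Payload per request = 402 KB = 402 * 1024 = 411648 bytes
Total bytes/sec = 411648 * 2414 = 993718272
Total bits/sec = 993718272 * 8 = 7949746176
Mbps = 7949746176 / 1e6 = 7949.75

7949.75 Mbps


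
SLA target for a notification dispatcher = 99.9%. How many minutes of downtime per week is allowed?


Formula: allowed downtime = period * (100 - SLA) / 100
Period (week) = 10080 minutes
Unavailability fraction = (100 - 99.9) / 100
Allowed downtime = 10080 * (100 - 99.9) / 100
Allowed downtime = 10.08 minutes

10.08 minutes


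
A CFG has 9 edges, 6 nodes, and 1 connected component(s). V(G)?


Formula: V(G) = E - N + 2P
V(G) = 9 - 6 + 2*1
V(G) = 3 + 2
V(G) = 5

5


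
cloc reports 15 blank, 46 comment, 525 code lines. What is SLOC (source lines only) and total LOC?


Total LOC = blank + comment + code
Total LOC = 15 + 46 + 525 = 586
SLOC (source only) = code = 525

Total LOC: 586, SLOC: 525


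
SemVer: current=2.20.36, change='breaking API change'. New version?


Current: 2.20.36
Change category: 'breaking API change' → major bump
SemVer rule: major bump → increment MAJOR, reset MINOR and PATCH to 0
New: 3.0.0

3.0.0


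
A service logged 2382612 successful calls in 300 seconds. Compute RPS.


Formula: throughput = requests / seconds
throughput = 2382612 / 300
throughput = 7942.04 requests/second

7942.04 requests/second


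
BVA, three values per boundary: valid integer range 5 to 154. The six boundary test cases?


Range: [5, 154]
Boundaries: just below min, min, min+1, max-1, max, just above max
Values: [4, 5, 6, 153, 154, 155]

[4, 5, 6, 153, 154, 155]


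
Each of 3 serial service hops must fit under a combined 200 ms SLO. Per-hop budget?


Formula: per_stage = total_budget / stages
per_stage = 200 / 3
per_stage = 66.67 ms

66.67 ms


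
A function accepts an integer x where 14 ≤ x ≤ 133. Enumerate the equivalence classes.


Valid range: [14, 133]
Class 1: x < 14 — invalid
Class 2: 14 ≤ x ≤ 133 — valid
Class 3: x > 133 — invalid
Total equivalence classes: 3

3 equivalence classes


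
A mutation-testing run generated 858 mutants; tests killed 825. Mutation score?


Mutation score = killed / total * 100
Mutation score = 825 / 858 * 100
Mutation score = 96.15%

96.15%


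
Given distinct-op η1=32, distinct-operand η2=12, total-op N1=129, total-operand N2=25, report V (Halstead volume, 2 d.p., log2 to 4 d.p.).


Formula: V = N * log2(η), where N = N1 + N2 and η = η1 + η2
η = 32 + 12 = 44
N = 129 + 25 = 154
log2(44) ≈ 5.4594
V = 154 * 5.4594 = 840.75

840.75


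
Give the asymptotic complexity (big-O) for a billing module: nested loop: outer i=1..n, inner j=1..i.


Reasoning: triangle: n(n+1)/2 ~ n^2/2
Complexity: O(n^2)

O(n^2)


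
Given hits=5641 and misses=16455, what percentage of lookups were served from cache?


Formula: hit rate = hits / (hits + misses) * 100
hit rate = 5641 / (5641 + 16455) * 100
hit rate = 5641 / 22096 * 100
hit rate = 25.53%

25.53%


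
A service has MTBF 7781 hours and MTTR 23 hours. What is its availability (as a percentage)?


Availability = MTBF / (MTBF + MTTR)
Availability = 7781 / (7781 + 23)
Availability = 7781 / 7804
Availability = 99.7053%

99.7053%


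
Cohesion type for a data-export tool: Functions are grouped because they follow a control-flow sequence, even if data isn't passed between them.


Reasoning: Grouped by order of execution within a routine, not by data flow
Type: Procedural cohesion

Procedural cohesion


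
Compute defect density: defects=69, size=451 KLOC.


Defect density = defects / KLOC
Defect density = 69 / 451
Defect density = 0.153 defects/KLOC

0.153 defects/KLOC


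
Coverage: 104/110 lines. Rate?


Coverage = covered / total * 100
Coverage = 104 / 110 * 100
Coverage = 94.55%

94.55%


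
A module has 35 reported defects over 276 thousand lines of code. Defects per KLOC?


Defect density = defects / KLOC
Defect density = 35 / 276
Defect density = 0.127 defects/KLOC

0.127 defects/KLOC


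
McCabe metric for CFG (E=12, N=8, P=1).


Formula: V(G) = E - N + 2P
V(G) = 12 - 8 + 2*1
V(G) = 4 + 2
V(G) = 6

6


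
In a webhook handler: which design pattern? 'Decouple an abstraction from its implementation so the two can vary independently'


This matches the Bridge pattern

Bridge


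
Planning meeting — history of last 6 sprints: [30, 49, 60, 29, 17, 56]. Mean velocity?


Formula: Avg velocity = Total points / Number of sprints
Points: [30, 49, 60, 29, 17, 56]
Sum = 30 + 49 + 60 + 29 + 17 + 56 = 241
Avg velocity = 241 / 6 = 40.17 points/sprint

40.17 points/sprint


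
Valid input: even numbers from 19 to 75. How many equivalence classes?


Constraint: even integers in [19, 75]
Class 1: x < 19 — out-of-range invalid
Class 2: x in [19,75] but odd — wrong type invalid
Class 3: x in [19,75] and even — valid
Class 4: x > 75 — out-of-range invalid
Total equivalence classes: 4

4 equivalence classes


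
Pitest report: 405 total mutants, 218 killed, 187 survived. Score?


Mutation score = killed / total * 100
Mutation score = 218 / 405 * 100
Mutation score = 53.83%

53.83%


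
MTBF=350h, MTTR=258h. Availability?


Availability = MTBF / (MTBF + MTTR)
Availability = 350 / (350 + 258)
Availability = 350 / 608
Availability = 57.5658%

57.5658%


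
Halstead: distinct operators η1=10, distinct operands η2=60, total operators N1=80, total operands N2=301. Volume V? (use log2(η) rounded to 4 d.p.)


Formula: V = N * log2(η), where N = N1 + N2 and η = η1 + η2
η = 10 + 60 = 70
N = 80 + 301 = 381
log2(70) ≈ 6.1293
V = 381 * 6.1293 = 2335.26

2335.26


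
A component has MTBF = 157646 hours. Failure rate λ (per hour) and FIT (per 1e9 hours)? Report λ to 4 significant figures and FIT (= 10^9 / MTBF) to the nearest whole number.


Formula: λ = 1 / MTBF; FIT = λ × 1e9 = 1e9 / MTBF
λ = 1 / 157646 ≈ 6.343e-06 failures/hour
FIT = 1e9 / 157646 ≈ 6343 failures per 1e9 hours (nearest whole number)

λ = 6.343e-06 /h, FIT = 6343


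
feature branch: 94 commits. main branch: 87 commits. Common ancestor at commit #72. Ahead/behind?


Common ancestor: commit #72
feature commits after divergence: 94 - 72 = 22
main commits after divergence: 87 - 72 = 15
feature is 22 commits ahead of main
main is 15 commits ahead of feature

feature ahead: 22, main ahead: 15


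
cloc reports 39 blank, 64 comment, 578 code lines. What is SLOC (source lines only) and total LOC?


Total LOC = blank + comment + code
Total LOC = 39 + 64 + 578 = 681
SLOC (source only) = code = 578

Total LOC: 681, SLOC: 578


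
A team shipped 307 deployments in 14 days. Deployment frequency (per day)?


Formula: deployments per day = releases / days
= 307 / 14
= 21.929 deploys/day
(equivalently, 153.5 deploys/week)

21.929 deploys/day


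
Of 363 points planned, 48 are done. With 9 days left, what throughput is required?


Formula: Required rate = Remaining points / Days left
Remaining = 363 - 48 = 315 points
Required rate = 315 / 9 = 35.0 points/day

35.0 points/day


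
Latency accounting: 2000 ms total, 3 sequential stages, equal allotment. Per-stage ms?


Formula: per_stage = total_budget / stages
per_stage = 2000 / 3
per_stage = 666.67 ms

666.67 ms


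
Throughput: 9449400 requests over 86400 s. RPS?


Formula: throughput = requests / seconds
throughput = 9449400 / 86400
throughput = 109.37 requests/second

109.37 requests/second


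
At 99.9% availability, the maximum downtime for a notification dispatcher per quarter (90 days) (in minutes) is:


Formula: allowed downtime = period * (100 - SLA) / 100
Period (quarter (90 days)) = 129600 minutes
Unavailability fraction = (100 - 99.9) / 100
Allowed downtime = 129600 * (100 - 99.9) / 100
Allowed downtime = 129.6 minutes

129.6 minutes


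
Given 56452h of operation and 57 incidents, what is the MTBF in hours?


Formula: MTBF = Total operating time / Number of failures
MTBF = 56452 / 57
MTBF = 990.39 hours

990.39 hours


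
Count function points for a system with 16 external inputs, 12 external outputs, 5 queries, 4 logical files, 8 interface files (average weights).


UFP = EI*4 + EO*5 + EQ*4 + ILF*10 + EIF*7
UFP = 16*4 + 12*5 + 5*4 + 4*10 + 8*7
UFP = 64 + 60 + 20 + 40 + 56
UFP = 240

240


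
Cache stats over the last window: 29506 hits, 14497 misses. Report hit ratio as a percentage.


Formula: hit rate = hits / (hits + misses) * 100
hit rate = 29506 / (29506 + 14497) * 100
hit rate = 29506 / 44003 * 100
hit rate = 67.05%

67.05%


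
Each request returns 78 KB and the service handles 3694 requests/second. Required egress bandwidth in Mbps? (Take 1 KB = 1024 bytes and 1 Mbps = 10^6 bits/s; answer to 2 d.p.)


Formula: Mbps = payload_bytes * RPS * 8 / 1e6
Payload per request = 78 KB = 78 * 1024 = 79872 bytes
Total bytes/sec = 79872 * 3694 = 295047168
Total bits/sec = 295047168 * 8 = 2360377344
Mbps = 2360377344 / 1e6 = 2360.38

2360.38 Mbps


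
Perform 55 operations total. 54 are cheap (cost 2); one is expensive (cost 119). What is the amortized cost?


Formula: Amortized cost = Total cost / Operations
Total cost = (54 * 2) + (1 * 119)
Total cost = 108 + 119 = 227
Amortized = 227 / 55 = 4.1273

4.1273


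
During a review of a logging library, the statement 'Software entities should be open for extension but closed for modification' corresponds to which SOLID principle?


This describes the Open/Closed Principle (OCP)

Open/Closed Principle (OCP)


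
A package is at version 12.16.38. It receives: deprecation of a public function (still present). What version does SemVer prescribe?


Current: 12.16.38
Change category: 'deprecation of a public function (still present)' → minor bump
SemVer rule: minor bump → increment MINOR, reset PATCH to 0 (MAJOR unchanged)
New: 12.17.0

12.17.0


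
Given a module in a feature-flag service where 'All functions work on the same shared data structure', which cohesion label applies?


Reasoning: Functions share data
Type: Communicational cohesion

Communicational cohesion


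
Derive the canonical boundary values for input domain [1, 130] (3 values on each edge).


Range: [1, 130]
Boundaries: just below min, min, min+1, max-1, max, just above max
Values: [0, 1, 2, 129, 130, 131]

[0, 1, 2, 129, 130, 131]


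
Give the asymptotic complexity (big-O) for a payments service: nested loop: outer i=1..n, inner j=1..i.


Reasoning: triangle: n(n+1)/2 ~ n^2/2
Complexity: O(n^2)

O(n^2)


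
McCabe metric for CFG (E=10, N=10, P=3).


Formula: V(G) = E - N + 2P
V(G) = 10 - 10 + 2*3
V(G) = 0 + 6
V(G) = 6

6


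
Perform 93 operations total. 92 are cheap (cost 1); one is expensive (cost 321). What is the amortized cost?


Formula: Amortized cost = Total cost / Operations
Total cost = (92 * 1) + (1 * 321)
Total cost = 92 + 321 = 413
Amortized = 413 / 93 = 4.4409

4.4409


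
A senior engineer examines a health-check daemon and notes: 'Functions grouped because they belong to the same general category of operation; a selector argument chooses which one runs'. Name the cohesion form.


Reasoning: Grouped by category of activity, not by data or sequence
Type: Logical cohesion

Logical cohesion


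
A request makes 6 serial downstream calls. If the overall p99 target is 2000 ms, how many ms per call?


Formula: per_stage = total_budget / stages
per_stage = 2000 / 6
per_stage = 333.33 ms

333.33 ms


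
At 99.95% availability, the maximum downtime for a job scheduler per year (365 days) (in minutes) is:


Formula: allowed downtime = period * (100 - SLA) / 100
Period (year (365 days)) = 525600 minutes
Unavailability fraction = (100 - 99.95) / 100
Allowed downtime = 525600 * (100 - 99.95) / 100
Allowed downtime = 262.8 minutes

262.8 minutes


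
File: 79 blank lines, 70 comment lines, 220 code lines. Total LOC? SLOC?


Total LOC = blank + comment + code
Total LOC = 79 + 70 + 220 = 369
SLOC (source only) = code = 220

Total LOC: 369, SLOC: 220


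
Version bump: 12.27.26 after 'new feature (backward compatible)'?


Current: 12.27.26
Change category: 'new feature (backward compatible)' → minor bump
SemVer rule: minor bump → increment MINOR, reset PATCH to 0 (MAJOR unchanged)
New: 12.28.0

12.28.0


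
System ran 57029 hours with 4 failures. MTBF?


Formula: MTBF = Total operating time / Number of failures
MTBF = 57029 / 4
MTBF = 14257.25 hours

14257.25 hours


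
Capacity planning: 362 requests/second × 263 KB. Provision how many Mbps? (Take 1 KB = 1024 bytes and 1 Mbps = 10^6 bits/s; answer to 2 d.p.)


Formula: Mbps = payload_bytes * RPS * 8 / 1e6
Payload per request = 263 KB = 263 * 1024 = 269312 bytes
Total bytes/sec = 269312 * 362 = 97490944
Total bits/sec = 97490944 * 8 = 779927552
Mbps = 779927552 / 1e6 = 779.93

779.93 Mbps


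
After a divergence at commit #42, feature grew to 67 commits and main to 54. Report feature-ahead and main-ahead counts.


Common ancestor: commit #42
feature commits after divergence: 67 - 42 = 25
main commits after divergence: 54 - 42 = 12
feature is 25 commits ahead of main
main is 12 commits ahead of feature

feature ahead: 25, main ahead: 12


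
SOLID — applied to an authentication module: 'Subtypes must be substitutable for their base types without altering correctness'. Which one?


This describes the Liskov Substitution Principle (LSP)

Liskov Substitution Principle (LSP)


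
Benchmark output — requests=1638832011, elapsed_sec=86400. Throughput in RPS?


Formula: throughput = requests / seconds
throughput = 1638832011 / 86400
throughput = 18967.96 requests/second

18967.96 requests/second


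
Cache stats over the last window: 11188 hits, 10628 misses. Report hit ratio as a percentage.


Formula: hit rate = hits / (hits + misses) * 100
hit rate = 11188 / (11188 + 10628) * 100
hit rate = 11188 / 21816 * 100
hit rate = 51.28%

51.28%


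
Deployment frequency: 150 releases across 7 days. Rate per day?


Formula: deployments per day = releases / days
= 150 / 7
= 21.429 deploys/day
(equivalently, 150.0 deploys/week)

21.429 deploys/day


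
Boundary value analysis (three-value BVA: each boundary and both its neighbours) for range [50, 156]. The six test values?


Range: [50, 156]
Boundaries: just below min, min, min+1, max-1, max, just above max
Values: [49, 50, 51, 155, 156, 157]

[49, 50, 51, 155, 156, 157]


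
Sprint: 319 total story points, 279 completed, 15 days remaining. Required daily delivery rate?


Formula: Required rate = Remaining points / Days left
Remaining = 319 - 279 = 40 points
Required rate = 40 / 15 = 2.67 points/day

2.67 points/day


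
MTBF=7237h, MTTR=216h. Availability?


Availability = MTBF / (MTBF + MTTR)
Availability = 7237 / (7237 + 216)
Availability = 7237 / 7453
Availability = 97.1018%

97.1018%


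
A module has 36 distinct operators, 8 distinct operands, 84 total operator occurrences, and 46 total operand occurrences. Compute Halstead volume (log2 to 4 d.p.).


Formula: V = N * log2(η), where N = N1 + N2 and η = η1 + η2
η = 36 + 8 = 44
N = 84 + 46 = 130
log2(44) ≈ 5.4594
V = 130 * 5.4594 = 709.72

709.72


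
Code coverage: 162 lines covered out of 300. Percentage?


Coverage = covered / total * 100
Coverage = 162 / 300 * 100
Coverage = 54.0%

54.0%


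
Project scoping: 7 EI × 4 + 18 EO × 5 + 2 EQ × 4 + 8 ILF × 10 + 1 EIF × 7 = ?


UFP = EI*4 + EO*5 + EQ*4 + ILF*10 + EIF*7
UFP = 7*4 + 18*5 + 2*4 + 8*10 + 1*7
UFP = 28 + 90 + 8 + 80 + 7
UFP = 213

213


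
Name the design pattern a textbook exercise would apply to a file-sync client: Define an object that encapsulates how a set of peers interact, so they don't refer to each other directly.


This matches the Mediator pattern

Mediator


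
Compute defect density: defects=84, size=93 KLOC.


Defect density = defects / KLOC
Defect density = 84 / 93
Defect density = 0.903 defects/KLOC

0.903 defects/KLOC


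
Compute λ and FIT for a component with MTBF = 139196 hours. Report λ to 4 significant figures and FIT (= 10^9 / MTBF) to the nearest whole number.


Formula: λ = 1 / MTBF; FIT = λ × 1e9 = 1e9 / MTBF
λ = 1 / 139196 ≈ 7.184e-06 failures/hour
FIT = 1e9 / 139196 ≈ 7184 failures per 1e9 hours (nearest whole number)

λ = 7.184e-06 /h, FIT = 7184
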